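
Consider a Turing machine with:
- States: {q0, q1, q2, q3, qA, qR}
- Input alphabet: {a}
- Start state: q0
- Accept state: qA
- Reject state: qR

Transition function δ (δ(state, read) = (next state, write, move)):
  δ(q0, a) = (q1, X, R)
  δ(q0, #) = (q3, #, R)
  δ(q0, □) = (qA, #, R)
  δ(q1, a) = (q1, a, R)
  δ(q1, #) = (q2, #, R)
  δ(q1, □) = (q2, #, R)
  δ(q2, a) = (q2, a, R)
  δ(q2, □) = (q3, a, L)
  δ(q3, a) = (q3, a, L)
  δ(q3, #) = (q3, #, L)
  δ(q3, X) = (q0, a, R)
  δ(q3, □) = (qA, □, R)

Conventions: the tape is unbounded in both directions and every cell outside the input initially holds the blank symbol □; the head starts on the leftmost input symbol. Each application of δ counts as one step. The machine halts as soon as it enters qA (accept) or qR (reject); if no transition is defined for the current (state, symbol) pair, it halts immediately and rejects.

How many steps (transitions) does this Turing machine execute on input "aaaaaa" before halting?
Trace (configuration after each step, as tape_left[state]tape_right with head position):
Step 0: [q0]aaaaaa (head at position 0)
Step 1: X[q1]aaaaa (head 1)
Step 2: Xa[q1]aaaa (head 2)
Step 3: Xaa[q1]aaa (head 3)
Step 4: Xaaa[q1]aa (head 4)
Step 5: Xaaaa[q1]a (head 5)
Step 6: Xaaaaa[q1]□ (head 6)
Step 7: Xaaaaa#[q2]□ (head 7)
Step 8: Xaaaaa[q3]#a (head 6)
Step 9: Xaaaa[q3]a#a (head 5)
Step 10: Xaaa[q3]aa#a (head 4)
Step 11: Xaa[q3]aaa#a (head 3)
Step 12: Xa[q3]aaaa#a (head 2)
Step 13: X[q3]aaaaa#a (head 1)
Step 14: [q3]Xaaaaa#a (head 0)
Step 15: a[q0]aaaaa#a (head 1)
Step 16: aX[q1]aaaa#a (head 2)
Step 17: aXa[q1]aaa#a (head 3)
Step 18: aXaa[q1]aa#a (head 4)
Step 19: aXaaa[q1]a#a (head 5)
Step 20: aXaaaa[q1]#a (head 6)
Step 21: aXaaaa#[q2]a (head 7)
Step 22: aXaaaa#a[q2]□ (head 8)
Step 23: aXaaaa#[q3]aa (head 7)
Step 24: aXaaaa[q3]#aa (head 6)
Step 25: aXaaa[q3]a#aa (head 5)
Step 26: aXaa[q3]aa#aa (head 4)
Step 27: aXa[q3]aaa#aa (head 3)
Step 28: aX[q3]aaaa#aa (head 2)
Step 29: a[q3]Xaaaa#aa (head 1)
Step 30: aa[q0]aaaa#aa (head 2)
Step 31: aaX[q1]aaa#aa (head 3)
Step 32: aaXa[q1]aa#aa (head 4)
Step 33: aaXaa[q1]a#aa (head 5)
Step 34: aaXaaa[q1]#aa (head 6)
Step 35: aaXaaa#[q2]aa (head 7)
Step 36: aaXaaa#a[q2]a (head 8)
Step 37: aaXaaa#aa[q2]□ (head 9)
Step 38: aaXaaa#a[q3]aa (head 8)
Step 39: aaXaaa#[q3]aaa (head 7)
Step 40: aaXaaa[q3]#aaa (head 6)
Step 41: aaXaa[q3]a#aaa (head 5)
Step 42: aaXa[q3]aa#aaa (head 4)
Step 43: aaX[q3]aaa#aaa (head 3)
Step 44: aa[q3]Xaaa#aaa (head 2)
Step 45: aaa[q0]aaa#aaa (head 3)
Step 46: aaaX[q1]aa#aaa (head 4)
Step 47: aaaXa[q1]a#aaa (head 5)
Step 48: aaaXaa[q1]#aaa (head 6)
Step 49: aaaXaa#[q2]aaa (head 7)
Step 50: aaaXaa#a[q2]aa (head 8)
Step 51: aaaXaa#aa[q2]a (head 9)
Step 52: aaaXaa#aaa[q2]□ (head 10)
Step 53: aaaXaa#aa[q3]aa (head 9)
Step 54: aaaXaa#a[q3]aaa (head 8)
Step 55: aaaXaa#[q3]aaaa (head 7)
Step 56: aaaXaa[q3]#aaaa (head 6)
Step 57: aaaXa[q3]a#aaaa (head 5)
Step 58: aaaX[q3]aa#aaaa (head 4)
Step 59: aaa[q3]Xaa#aaaa (head 3)
Step 60: aaaa[q0]aa#aaaa (head 4)
Step 61: aaaaX[q1]a#aaaa (head 5)
Step 62: aaaaXa[q1]#aaaa (head 6)
Step 63: aaaaXa#[q2]aaaa (head 7)
Step 64: aaaaXa#a[q2]aaa (head 8)
Step 65: aaaaXa#aa[q2]aa (head 9)
Step 66: aaaaXa#aaa[q2]a (head 10)
Step 67: aaaaXa#aaaa[q2]□ (head 11)
Step 68: aaaaXa#aaa[q3]aa (head 10)
Step 69: aaaaXa#aa[q3]aaa (head 9)
Step 70: aaaaXa#a[q3]aaaa (head 8)
Step 71: aaaaXa#[q3]aaaaa (head 7)
Step 72: aaaaXa[q3]#aaaaa (head 6)
Step 73: aaaaX[q3]a#aaaaa (head 5)
Step 74: aaaa[q3]Xa#aaaaa (head 4)
Step 75: aaaaa[q0]a#aaaaa (head 5)
Step 76: aaaaaX[q1]#aaaaa (head 6)
Step 77: aaaaaX#[q2]aaaaa (head 7)
Step 78: aaaaaX#a[q2]aaaa (head 8)
Step 79: aaaaaX#aa[q2]aaa (head 9)
Step 80: aaaaaX#aaa[q2]aa (head 10)
Step 81: aaaaaX#aaaa[q2]a (head 11)
Step 82: aaaaaX#aaaaa[q2]□ (head 12)
Step 83: aaaaaX#aaaa[q3]aa (head 11)
Step 84: aaaaaX#aaa[q3]aaa (head 10)
Step 85: aaaaaX#aa[q3]aaaa (head 9)
Step 86: aaaaaX#a[q3]aaaaa (head 8)
Step 87: aaaaaX#[q3]aaaaaa (head 7)
Step 88: aaaaaX[q3]#aaaaaa (head 6)
Step 89: aaaaa[q3]X#aaaaaa (head 5)
Step 90: aaaaaa[q0]#aaaaaa (head 6)
Step 91: aaaaaa#[q3]aaaaaa (head 7)
Step 92: aaaaaa[q3]#aaaaaa (head 6)
Step 93: aaaaa[q3]a#aaaaaa (head 5)
Step 94: aaaa[q3]aa#aaaaaa (head 4)
Step 95: aaa[q3]aaa#aaaaaa (head 3)
Step 96: aa[q3]aaaa#aaaaaa (head 2)
Step 97: a[q3]aaaaa#aaaaaa (head 1)
Step 98: [q3]aaaaaa#aaaaaa (head 0)
Step 99: [q3]□aaaaaa#aaaaaa (head -1)
Step 100: □[qA]aaaaaa#aaaaaa (head 0)
The machine is in qA, so it halts and accepts.
Number of transitions executed: 100.

Final answer: 100 steps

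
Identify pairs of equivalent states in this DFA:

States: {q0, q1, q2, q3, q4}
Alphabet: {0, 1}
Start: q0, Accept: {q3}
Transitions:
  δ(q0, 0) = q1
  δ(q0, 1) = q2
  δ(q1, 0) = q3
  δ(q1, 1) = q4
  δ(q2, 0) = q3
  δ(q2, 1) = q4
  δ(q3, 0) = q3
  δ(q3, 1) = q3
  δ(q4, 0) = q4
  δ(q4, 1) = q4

Using the table-filling algorithm:
Round 0 – mark pairs where exactly one state is accepting: (q0,q3), (q1,q3), (q2,q3), (q3,q4)
Round 1 – newly marked: (q0,q1) [on 0: q1 vs q3, already marked]; (q0,q2) [on 0: q1 vs q3, already marked]; (q1,q4) [on 0: q3 vs q4, already marked]; (q2,q4) [on 0: q3 vs q4, already marked]
Round 2 – newly marked: (q0,q4) [on 0: q1 vs q4, already marked]
No further pairs can be marked.
(q1, q2) unmarked: δ(q1,0)=q3, δ(q2,0)=q3; δ(q1,1)=q4, δ(q2,1)=q4 → equivalent
Equivalent pairs: (q1, q2)

Final answer: Equivalent pairs: (q1, q2)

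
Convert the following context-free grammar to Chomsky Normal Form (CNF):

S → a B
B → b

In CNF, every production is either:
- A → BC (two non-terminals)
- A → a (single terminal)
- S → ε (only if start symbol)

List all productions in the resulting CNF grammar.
The grammar has no ε-productions or unit productions to eliminate.
S → a B has terminal a in a right-hand side of length ≥ 2: introduce T_a → a and use T_a in place of a.
B → b is already in CNF (single terminal) – keep it.
S → a B becomes S → T_a B.
Resulting CNF grammar (3 productions): T_a → a; B → b; S → T_a B

Final answer: T_a → a; B → b; S → T_a B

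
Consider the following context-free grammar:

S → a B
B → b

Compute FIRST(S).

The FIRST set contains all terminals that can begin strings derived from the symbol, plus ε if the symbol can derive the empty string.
S has the single production S → a B, whose right-hand side begins with the terminal a. So FIRST(S) = {a}.

Final answer: {a}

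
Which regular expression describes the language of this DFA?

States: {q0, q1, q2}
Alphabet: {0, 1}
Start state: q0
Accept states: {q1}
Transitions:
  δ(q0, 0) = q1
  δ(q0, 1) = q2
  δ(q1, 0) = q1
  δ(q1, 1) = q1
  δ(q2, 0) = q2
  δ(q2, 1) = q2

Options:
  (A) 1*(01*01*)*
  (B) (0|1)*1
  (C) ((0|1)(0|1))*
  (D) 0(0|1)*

Testing sample strings against the DFA:
  '10' -> rejected
  '00111' -> accepted
  '111' -> rejected
  '1101' -> rejected
Checking each option for a counterexample:
  (A) 1*(01*01*)*: ε is rejected by the DFA but matches the regex → eliminated
  (B) (0|1)*1: '0' is accepted by the DFA but does not match the regex → eliminated
  (C) ((0|1)(0|1))*: ε is rejected by the DFA but matches the regex → eliminated
  (D) 0(0|1)*: agrees with the DFA on all strings of length ≤ 4
Only (D) 0(0|1)* is consistent with the DFA.

Final answer: (D) 0(0|1)*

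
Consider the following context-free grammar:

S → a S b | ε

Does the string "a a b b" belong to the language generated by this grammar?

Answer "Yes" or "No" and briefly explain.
A derivation exists: S ⇒ a S b ⇒ a a S b b ⇒ a a b b (using S → a S b twice, then S → ε).

Final answer: Yes - a valid derivation exists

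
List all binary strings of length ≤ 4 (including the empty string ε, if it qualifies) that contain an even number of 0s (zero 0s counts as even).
Checking every binary string of length 0 to 4:
  Length 0: accepted: ε | rejected: (none)
  Length 1: accepted: 1 | rejected: 0
  Length 2: accepted: 00, 11 | rejected: 01, 10
  Length 3: accepted: 001, 010, 100, 111 | rejected: 000, 011, 101, 110
  Length 4: accepted: 0000, 0011, 0101, 0110, 1001, 1010, 1100, 1111 | rejected: 0001, 0010, 0100, 0111, 1000, 1011, 1101, 1110
Total: 16 string(s).

Final answer: ε, 1, 00, 11, 001, 010, 100, 111, 0000, 0011, 0101, 0110, 1001, 1010, 1100, 1111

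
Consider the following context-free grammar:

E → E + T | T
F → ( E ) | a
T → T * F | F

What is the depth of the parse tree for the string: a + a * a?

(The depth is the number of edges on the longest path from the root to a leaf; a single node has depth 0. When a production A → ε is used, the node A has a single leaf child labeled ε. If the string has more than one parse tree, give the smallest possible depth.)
The grammar is unambiguous; the parse tree of a + a * a is:
E → E + T at the root (depth 0).
  Left E (depth 1) → T (2) → F (3) → a (4).
  Right T (depth 1) → T * F; that T (2) → F (3) → a (4); F (2) → a (3).
The longest root-to-leaf paths have 4 edges.
Depth = 4.

Final answer: 4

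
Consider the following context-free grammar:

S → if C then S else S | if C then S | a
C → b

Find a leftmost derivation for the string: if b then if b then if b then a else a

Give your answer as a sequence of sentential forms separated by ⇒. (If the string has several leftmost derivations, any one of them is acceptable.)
Start with S.
Step 1: the leftmost non-terminal is S; apply S → if C then S else S:  if C then S else S
Step 2: the leftmost non-terminal is C; apply C → b:  if b then S else S
Step 3: the leftmost non-terminal is S; apply S → if C then S:  if b then if C then S else S
Step 4: the leftmost non-terminal is C; apply C → b:  if b then if b then S else S
Step 5: the leftmost non-terminal is S; apply S → if C then S:  if b then if b then if C then S else S
Step 6: the leftmost non-terminal is C; apply C → b:  if b then if b then if b then S else S
Step 7: the leftmost non-terminal is S; apply S → a:  if b then if b then if b then a else S
Step 8: the leftmost non-terminal is S; apply S → a:  if b then if b then if b then a else a

Final answer: S ⇒ if C then S else S ⇒ if b then S else S ⇒ if b then if C then S else S ⇒ if b then if b then S else S ⇒ if b then if b then if C then S else S ⇒ if b then if b then if b then S else S ⇒ if b then if b then if b then a else S ⇒ if b then if b then if b then a else a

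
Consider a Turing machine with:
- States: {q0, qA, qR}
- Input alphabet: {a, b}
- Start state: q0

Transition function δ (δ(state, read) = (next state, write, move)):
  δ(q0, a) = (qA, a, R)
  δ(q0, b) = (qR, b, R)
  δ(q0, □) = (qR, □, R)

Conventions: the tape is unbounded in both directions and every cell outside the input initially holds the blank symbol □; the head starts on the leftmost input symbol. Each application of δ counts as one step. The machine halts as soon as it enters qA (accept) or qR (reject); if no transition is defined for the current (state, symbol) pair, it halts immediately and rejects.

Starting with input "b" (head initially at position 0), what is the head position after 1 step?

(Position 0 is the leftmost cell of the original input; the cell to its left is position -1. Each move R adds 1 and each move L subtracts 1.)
Step 0: [q0]b (head at position 0)
Step 1: δ(q0, b) = (qR, b, R)  ⊢  b[qR]□ (head at position 1)
Head position after 1 step: 1

Final answer: Position 1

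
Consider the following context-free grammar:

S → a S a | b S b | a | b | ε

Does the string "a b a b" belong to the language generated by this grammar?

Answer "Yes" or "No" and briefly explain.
Every production places the same symbol at both ends (or yields a single symbol / ε), so every derived string is a palindrome. a b a b reversed is b a b a ≠ a b a b, so it is not a palindrome and cannot be derived (already the first step fails: the string starts with a but ends with b, so neither S → a S a nor S → b S b fits).

Final answer: No - no valid derivation exists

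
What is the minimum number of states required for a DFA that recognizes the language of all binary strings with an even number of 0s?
Language: binary strings with an even number of 0s
Lower bound (Myhill–Nerode): the prefixes ε, 0 are pairwise distinguishable:
  ε vs 0: suffix ε distinguishes them (ε has zero 0s (accepted), 0 has one 0 (rejected))
So any DFA needs at least 2 states.
Upper bound: a DFA with 2 states exists (one state per class above).
Minimum states: 2

Final answer: 2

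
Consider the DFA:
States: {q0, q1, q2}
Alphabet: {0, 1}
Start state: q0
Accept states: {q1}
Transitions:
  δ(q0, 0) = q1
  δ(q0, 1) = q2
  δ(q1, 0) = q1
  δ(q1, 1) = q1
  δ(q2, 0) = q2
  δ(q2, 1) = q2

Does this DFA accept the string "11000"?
Processing string "11000":
  q0 --1--> q2
  q2 --1--> q2
  q2 --0--> q2
  q2 --0--> q2
  q2 --0--> q2
Final state: q2
Accept states: {q1}
q2 is not an accept state, so the string is rejected.

Final answer: No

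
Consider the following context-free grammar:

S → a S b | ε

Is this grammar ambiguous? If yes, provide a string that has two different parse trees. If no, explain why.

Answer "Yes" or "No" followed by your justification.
At every step exactly one production applies: if the remaining string to generate is non-empty it starts with a and ends with b, forcing S → a S b; if it is empty, S → ε is forced. Hence each string a^n b^n has exactly one derivation (S → a S b applied n times, then S → ε) and one parse tree.

Final answer: No - the grammar is unambiguous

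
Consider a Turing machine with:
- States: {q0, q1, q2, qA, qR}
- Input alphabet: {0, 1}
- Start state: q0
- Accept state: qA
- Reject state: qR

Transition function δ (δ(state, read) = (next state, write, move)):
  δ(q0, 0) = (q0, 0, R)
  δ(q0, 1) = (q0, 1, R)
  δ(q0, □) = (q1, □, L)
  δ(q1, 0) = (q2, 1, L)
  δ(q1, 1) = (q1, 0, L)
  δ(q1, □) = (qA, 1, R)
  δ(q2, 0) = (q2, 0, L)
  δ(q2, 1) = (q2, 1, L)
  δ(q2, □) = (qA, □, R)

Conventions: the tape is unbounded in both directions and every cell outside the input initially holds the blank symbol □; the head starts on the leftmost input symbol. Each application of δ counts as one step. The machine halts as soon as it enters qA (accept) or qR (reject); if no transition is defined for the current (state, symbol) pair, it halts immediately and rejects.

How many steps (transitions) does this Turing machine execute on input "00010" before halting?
Step 0: [q0]00010 (head at position 0)
Step 1: δ(q0, 0) = (q0, 0, R)  ⊢  0[q0]0010 (head at position 1)
Step 2: δ(q0, 0) = (q0, 0, R)  ⊢  00[q0]010 (head at position 2)
Step 3: δ(q0, 0) = (q0, 0, R)  ⊢  000[q0]10 (head at position 3)
Step 4: δ(q0, 1) = (q0, 1, R)  ⊢  0001[q0]0 (head at position 4)
Step 5: δ(q0, 0) = (q0, 0, R)  ⊢  00010[q0]□ (head at position 5)
Step 6: δ(q0, □) = (q1, □, L)  ⊢  0001[q1]0□ (head at position 4)
Step 7: δ(q1, 0) = (q2, 1, L)  ⊢  000[q2]11□ (head at position 3)
Step 8: δ(q2, 1) = (q2, 1, L)  ⊢  00[q2]011□ (head at position 2)
Step 9: δ(q2, 0) = (q2, 0, L)  ⊢  0[q2]0011□ (head at position 1)
Step 10: δ(q2, 0) = (q2, 0, L)  ⊢  [q2]00011□ (head at position 0)
Step 11: δ(q2, 0) = (q2, 0, L)  ⊢  [q2]□00011□ (head at position -1)
Step 12: δ(q2, □) = (qA, □, R)  ⊢  □[qA]00011□ (head at position 0)
The machine is in qA, so it halts and accepts.
Number of transitions executed: 12.

Final answer: 12 steps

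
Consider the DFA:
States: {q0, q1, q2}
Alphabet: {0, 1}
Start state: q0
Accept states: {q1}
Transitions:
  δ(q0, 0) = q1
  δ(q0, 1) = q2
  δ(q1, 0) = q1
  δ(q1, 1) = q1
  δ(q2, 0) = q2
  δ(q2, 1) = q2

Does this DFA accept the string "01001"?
Processing string "01001":
  q0 --0--> q1
  q1 --1--> q1
  q1 --0--> q1
  q1 --0--> q1
  q1 --1--> q1
Final state: q1
Accept states: {q1}
q1 is an accept state, so the string is accepted.

Final answer: Yes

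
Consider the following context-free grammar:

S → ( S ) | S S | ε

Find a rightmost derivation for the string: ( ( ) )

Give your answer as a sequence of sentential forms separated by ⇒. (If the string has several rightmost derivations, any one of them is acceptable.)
Start with S.
Step 1: the rightmost non-terminal is S; apply S → ( S ):  ( S )
Step 2: the rightmost non-terminal is S; apply S → ( S ):  ( ( S ) )
Step 3: the rightmost non-terminal is S; apply S → ε:  ( ( ) )

Final answer: S ⇒ ( S ) ⇒ ( ( S ) ) ⇒ ( ( ) )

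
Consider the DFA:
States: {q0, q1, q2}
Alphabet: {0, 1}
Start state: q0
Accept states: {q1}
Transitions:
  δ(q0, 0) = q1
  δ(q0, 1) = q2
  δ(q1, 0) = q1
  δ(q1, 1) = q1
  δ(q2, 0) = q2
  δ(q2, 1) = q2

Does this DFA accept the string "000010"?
Processing string "000010":
  q0 --0--> q1
  q1 --0--> q1
  q1 --0--> q1
  q1 --0--> q1
  q1 --1--> q1
  q1 --0--> q1
Final state: q1
Accept states: {q1}
q1 is an accept state, so the string is accepted.

Final answer: Yes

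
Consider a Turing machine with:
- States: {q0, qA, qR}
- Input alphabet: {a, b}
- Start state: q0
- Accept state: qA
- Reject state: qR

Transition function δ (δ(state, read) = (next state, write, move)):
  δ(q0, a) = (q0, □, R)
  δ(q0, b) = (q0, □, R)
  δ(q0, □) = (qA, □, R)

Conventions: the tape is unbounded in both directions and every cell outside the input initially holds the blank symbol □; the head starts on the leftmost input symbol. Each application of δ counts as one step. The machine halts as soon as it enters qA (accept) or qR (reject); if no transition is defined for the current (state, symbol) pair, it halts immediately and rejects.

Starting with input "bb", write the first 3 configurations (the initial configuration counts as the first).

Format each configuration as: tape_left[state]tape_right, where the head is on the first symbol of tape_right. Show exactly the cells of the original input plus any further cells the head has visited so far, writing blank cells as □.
Step 0: [q0]bb (head at position 0)
Step 1: δ(q0, b) = (q0, □, R)  ⊢  □[q0]b (head at position 1)
Step 2: δ(q0, b) = (q0, □, R)  ⊢  □□[q0]□ (head at position 2)

Final answer: [q0]bb ⊢ □[q0]b ⊢ □□[q0]□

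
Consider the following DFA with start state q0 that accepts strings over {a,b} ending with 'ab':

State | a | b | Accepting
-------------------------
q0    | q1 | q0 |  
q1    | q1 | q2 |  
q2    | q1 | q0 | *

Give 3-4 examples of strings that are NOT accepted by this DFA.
Any strings that end in a non-accepting state work; for example:
"b": q0 → q0; q0 is not accepting → rejected
"bba": q0 → q0 → q0 → q1; q1 is not accepting → rejected
"abba": q0 → q1 → q2 → q0 → q1; q1 is not accepting → rejected
"baba": q0 → q0 → q1 → q2 → q1; q1 is not accepting → rejected

Final answer: "b", "bba", "abba", "baba"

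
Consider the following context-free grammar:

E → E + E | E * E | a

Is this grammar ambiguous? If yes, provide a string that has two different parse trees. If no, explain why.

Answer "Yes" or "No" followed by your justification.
Two different leftmost derivations of a + a * a:
  (1) E ⇒ E + E ⇒ a + E ⇒ a + E * E ⇒ a + a * E ⇒ a + a * a   (tree groups a + (a * a))
  (2) E ⇒ E * E ⇒ E + E * E ⇒ a + E * E ⇒ a + a * E ⇒ a + a * a   (tree groups (a + a) * a)
Two distinct leftmost derivations = two distinct parse trees, so the grammar is ambiguous.

Final answer: Yes - the string 'a + a * a' has two distinct leftmost derivations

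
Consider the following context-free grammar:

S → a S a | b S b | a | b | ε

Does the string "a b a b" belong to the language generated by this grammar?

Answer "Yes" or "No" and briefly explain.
Every production places the same symbol at both ends (or yields a single symbol / ε), so every derived string is a palindrome. a b a b reversed is b a b a ≠ a b a b, so it is not a palindrome and cannot be derived (already the first step fails: the string starts with a but ends with b, so neither S → a S a nor S → b S b fits).

Final answer: No - no valid derivation exists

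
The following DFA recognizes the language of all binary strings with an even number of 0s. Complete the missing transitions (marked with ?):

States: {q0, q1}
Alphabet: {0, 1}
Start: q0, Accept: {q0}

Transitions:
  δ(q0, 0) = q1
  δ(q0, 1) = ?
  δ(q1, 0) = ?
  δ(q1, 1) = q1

What each state remembers (consistent with the given transitions and accept states):
  q0: an even number of 0s has been read so far
  q1: an odd number of 0s has been read so far
Filling in the missing entries:
  δ(q0, 1): in q0 (an even number of 0s has been read so far), after reading 1 we have: an even number of 0s has been read so far → q0
  δ(q1, 0): in q1 (an odd number of 0s has been read so far), after reading 0 we have: an even number of 0s has been read so far → q0

Final answer: δ(q0, 1) = q0; δ(q1, 0) = q0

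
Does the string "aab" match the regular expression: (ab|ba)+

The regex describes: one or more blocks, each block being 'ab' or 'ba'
No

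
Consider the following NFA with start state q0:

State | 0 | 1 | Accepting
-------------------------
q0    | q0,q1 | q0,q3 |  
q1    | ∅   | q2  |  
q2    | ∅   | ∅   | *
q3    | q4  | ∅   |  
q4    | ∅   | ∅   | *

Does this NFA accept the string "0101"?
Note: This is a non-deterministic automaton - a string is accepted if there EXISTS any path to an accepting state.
Track the set of states the NFA could be in: start {q0}
Read '0': {q0} → {q0, q1}
Read '1': {q0, q1} → {q0, q2, q3}
Read '0': {q0, q2, q3} → {q0, q1, q4}
Read '1': {q0, q1, q4} → {q0, q2, q3}
Final set {q0, q2, q3} contains accepting state(s) {q2} → accepted.

Final answer: Yes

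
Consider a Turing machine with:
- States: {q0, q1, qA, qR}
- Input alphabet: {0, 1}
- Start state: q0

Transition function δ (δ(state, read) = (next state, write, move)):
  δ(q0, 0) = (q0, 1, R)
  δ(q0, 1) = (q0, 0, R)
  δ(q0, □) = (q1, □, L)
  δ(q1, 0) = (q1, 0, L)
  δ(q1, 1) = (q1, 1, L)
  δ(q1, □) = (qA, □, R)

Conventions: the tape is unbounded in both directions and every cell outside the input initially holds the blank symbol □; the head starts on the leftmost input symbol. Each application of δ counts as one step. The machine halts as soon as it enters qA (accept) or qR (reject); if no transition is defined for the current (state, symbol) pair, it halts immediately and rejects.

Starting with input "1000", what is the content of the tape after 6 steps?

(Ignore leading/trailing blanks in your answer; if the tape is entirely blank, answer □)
Step 0: [q0]1000 (head at position 0)
Step 1: δ(q0, 1) = (q0, 0, R)  ⊢  0[q0]000 (head at position 1)
Step 2: δ(q0, 0) = (q0, 1, R)  ⊢  01[q0]00 (head at position 2)
Step 3: δ(q0, 0) = (q0, 1, R)  ⊢  011[q0]0 (head at position 3)
Step 4: δ(q0, 0) = (q0, 1, R)  ⊢  0111[q0]□ (head at position 4)
Step 5: δ(q0, □) = (q1, □, L)  ⊢  011[q1]1□ (head at position 3)
Step 6: δ(q1, 1) = (q1, 1, L)  ⊢  01[q1]11□ (head at position 2)
Tape after 6 steps (ignoring surrounding blanks): 0111

Final answer: Tape: 0111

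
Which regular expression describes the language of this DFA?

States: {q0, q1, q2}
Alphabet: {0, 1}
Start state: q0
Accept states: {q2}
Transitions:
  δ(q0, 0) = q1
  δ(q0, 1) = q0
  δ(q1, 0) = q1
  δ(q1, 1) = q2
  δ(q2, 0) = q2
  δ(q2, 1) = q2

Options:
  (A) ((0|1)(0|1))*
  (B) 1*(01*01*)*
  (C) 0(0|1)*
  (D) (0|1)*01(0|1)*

Testing sample strings against the DFA:
  '10100' -> accepted
  '111' -> rejected
  '01100' -> accepted
  '01010' -> accepted
Checking each option for a counterexample:
  (A) ((0|1)(0|1))*: ε is rejected by the DFA but matches the regex → eliminated
  (B) 1*(01*01*)*: ε is rejected by the DFA but matches the regex → eliminated
  (C) 0(0|1)*: '0' is rejected by the DFA but matches the regex → eliminated
  (D) (0|1)*01(0|1)*: agrees with the DFA on all strings of length ≤ 4
Only (D) (0|1)*01(0|1)* is consistent with the DFA.

Final answer: (D) (0|1)*01(0|1)*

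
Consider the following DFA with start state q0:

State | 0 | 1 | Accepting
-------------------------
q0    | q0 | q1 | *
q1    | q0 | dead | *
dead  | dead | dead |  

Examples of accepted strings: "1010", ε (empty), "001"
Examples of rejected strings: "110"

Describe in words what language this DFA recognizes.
binary strings with no two consecutive 1s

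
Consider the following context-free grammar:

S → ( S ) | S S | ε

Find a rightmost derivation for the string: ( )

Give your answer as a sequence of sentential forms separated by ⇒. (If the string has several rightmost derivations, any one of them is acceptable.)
Start with S.
Step 1: the rightmost non-terminal is S; apply S → ( S ):  ( S )
Step 2: the rightmost non-terminal is S; apply S → ε:  ( )

Final answer: S ⇒ ( S ) ⇒ ( )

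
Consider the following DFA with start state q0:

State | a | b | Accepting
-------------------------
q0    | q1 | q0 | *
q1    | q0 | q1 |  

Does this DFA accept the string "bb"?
Start in q0.
Read 'b': q0 → q0
Read 'b': q0 → q0
Final state q0 is accepting, so the string is accepted.

Final answer: Yes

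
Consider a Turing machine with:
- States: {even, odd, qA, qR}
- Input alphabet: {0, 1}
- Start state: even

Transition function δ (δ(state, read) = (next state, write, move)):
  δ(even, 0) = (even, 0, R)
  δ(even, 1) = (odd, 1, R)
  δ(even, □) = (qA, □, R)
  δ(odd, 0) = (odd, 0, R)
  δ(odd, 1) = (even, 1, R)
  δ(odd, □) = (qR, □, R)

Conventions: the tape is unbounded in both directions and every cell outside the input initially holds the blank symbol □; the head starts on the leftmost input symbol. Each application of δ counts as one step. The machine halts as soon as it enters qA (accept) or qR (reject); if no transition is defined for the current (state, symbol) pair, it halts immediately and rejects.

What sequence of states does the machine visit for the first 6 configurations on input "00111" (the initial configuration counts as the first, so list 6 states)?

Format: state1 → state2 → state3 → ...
Step 0: [even]00111 (head at position 0)
Step 1: δ(even, 0) = (even, 0, R)  ⊢  0[even]0111 (head at position 1)
Step 2: δ(even, 0) = (even, 0, R)  ⊢  00[even]111 (head at position 2)
Step 3: δ(even, 1) = (odd, 1, R)  ⊢  001[odd]11 (head at position 3)
Step 4: δ(odd, 1) = (even, 1, R)  ⊢  0011[even]1 (head at position 4)
Step 5: δ(even, 1) = (odd, 1, R)  ⊢  00111[odd]□ (head at position 5)
Reading off the states of these 6 configurations: even → even → even → odd → even → odd

Final answer: even → even → even → odd → even → odd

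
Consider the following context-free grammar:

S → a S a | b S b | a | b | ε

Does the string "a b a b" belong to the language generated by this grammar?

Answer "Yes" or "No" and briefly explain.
Every production places the same symbol at both ends (or yields a single symbol / ε), so every derived string is a palindrome. a b a b reversed is b a b a ≠ a b a b, so it is not a palindrome and cannot be derived (already the first step fails: the string starts with a but ends with b, so neither S → a S a nor S → b S b fits).

Final answer: No - no valid derivation exists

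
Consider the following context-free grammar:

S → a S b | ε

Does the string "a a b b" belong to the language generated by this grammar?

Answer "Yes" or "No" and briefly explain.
A derivation exists: S ⇒ a S b ⇒ a a S b b ⇒ a a b b (using S → a S b twice, then S → ε).

Final answer: Yes - a valid derivation exists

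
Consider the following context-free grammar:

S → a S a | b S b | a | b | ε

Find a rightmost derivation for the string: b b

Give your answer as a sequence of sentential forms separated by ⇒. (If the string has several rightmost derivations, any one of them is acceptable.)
Start with S.
Step 1: the rightmost non-terminal is S; apply S → b S b:  b S b
Step 2: the rightmost non-terminal is S; apply S → ε:  b b

Final answer: S ⇒ b S b ⇒ b b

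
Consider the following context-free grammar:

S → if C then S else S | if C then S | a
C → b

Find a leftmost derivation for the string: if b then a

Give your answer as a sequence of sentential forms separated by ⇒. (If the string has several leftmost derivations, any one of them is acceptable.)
Start with S.
Step 1: the leftmost non-terminal is S; apply S → if C then S:  if C then S
Step 2: the leftmost non-terminal is C; apply C → b:  if b then S
Step 3: the leftmost non-terminal is S; apply S → a:  if b then a

Final answer: S ⇒ if C then S ⇒ if b then S ⇒ if b then a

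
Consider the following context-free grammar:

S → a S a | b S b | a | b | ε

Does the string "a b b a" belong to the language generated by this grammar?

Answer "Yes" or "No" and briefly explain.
A derivation exists: S ⇒ a S a ⇒ a b S b a ⇒ a b b a (using S → a S a, S → b S b, then S → ε).

Final answer: Yes - a valid derivation exists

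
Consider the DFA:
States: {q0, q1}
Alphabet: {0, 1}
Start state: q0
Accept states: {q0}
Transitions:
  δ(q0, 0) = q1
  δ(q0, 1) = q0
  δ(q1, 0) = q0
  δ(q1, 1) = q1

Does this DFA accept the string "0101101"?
Processing string "0101101":
  q0 --0--> q1
  q1 --1--> q1
  q1 --0--> q0
  q0 --1--> q0
  q0 --1--> q0
  q0 --0--> q1
  q1 --1--> q1
Final state: q1
Accept states: {q0}
q1 is not an accept state, so the string is rejected.

Final answer: No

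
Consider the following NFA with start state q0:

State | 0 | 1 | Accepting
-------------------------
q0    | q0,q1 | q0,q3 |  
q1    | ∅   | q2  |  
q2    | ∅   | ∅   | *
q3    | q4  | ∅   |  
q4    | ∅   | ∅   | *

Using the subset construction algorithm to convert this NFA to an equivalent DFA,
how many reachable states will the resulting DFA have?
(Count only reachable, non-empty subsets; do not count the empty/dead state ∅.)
Start subset: {q0}
{q0}: on 0 → {q0, q1}, on 1 → {q0, q3}
{q0, q1}: on 0 → {q0, q1}, on 1 → {q0, q2, q3}
{q0, q3}: on 0 → {q0, q1, q4}, on 1 → {q0, q3}
{q0, q2, q3}: on 0 → {q0, q1, q4}, on 1 → {q0, q3}
{q0, q1, q4}: on 0 → {q0, q1}, on 1 → {q0, q2, q3}
Reachable non-empty subsets: {q0}, {q0, q1}, {q0, q3}, {q0, q2, q3}, {q0, q1, q4} — 5 in total.

Final answer: 5 states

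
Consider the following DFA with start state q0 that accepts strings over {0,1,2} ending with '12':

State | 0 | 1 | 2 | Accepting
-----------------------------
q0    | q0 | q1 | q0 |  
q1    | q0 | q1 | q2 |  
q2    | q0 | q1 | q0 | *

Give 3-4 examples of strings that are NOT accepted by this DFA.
Any strings that end in a non-accepting state work; for example:
"0010": q0 → q0 → q0 → q1 → q0; q0 is not accepting → rejected
"0102": q0 → q0 → q1 → q0 → q0; q0 is not accepting → rejected
"1101": q0 → q1 → q1 → q0 → q1; q1 is not accepting → rejected
"1220": q0 → q1 → q2 → q0 → q0; q0 is not accepting → rejected

Final answer: "0010", "0102", "1101", "1220"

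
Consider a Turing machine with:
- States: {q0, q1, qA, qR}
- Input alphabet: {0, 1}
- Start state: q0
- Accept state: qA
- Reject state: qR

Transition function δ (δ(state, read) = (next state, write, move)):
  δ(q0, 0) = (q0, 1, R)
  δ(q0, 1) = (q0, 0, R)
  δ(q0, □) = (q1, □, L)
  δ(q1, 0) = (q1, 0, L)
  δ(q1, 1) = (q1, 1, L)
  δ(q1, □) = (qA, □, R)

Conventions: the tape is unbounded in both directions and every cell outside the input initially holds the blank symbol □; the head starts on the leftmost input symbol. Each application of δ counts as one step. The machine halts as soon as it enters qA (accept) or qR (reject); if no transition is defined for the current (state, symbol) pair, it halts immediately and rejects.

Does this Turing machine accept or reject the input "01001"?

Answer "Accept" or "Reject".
Step 0: [q0]01001 (head at position 0)
Step 1: δ(q0, 0) = (q0, 1, R)  ⊢  1[q0]1001 (head at position 1)
Step 2: δ(q0, 1) = (q0, 0, R)  ⊢  10[q0]001 (head at position 2)
Step 3: δ(q0, 0) = (q0, 1, R)  ⊢  101[q0]01 (head at position 3)
Step 4: δ(q0, 0) = (q0, 1, R)  ⊢  1011[q0]1 (head at position 4)
Step 5: δ(q0, 1) = (q0, 0, R)  ⊢  10110[q0]□ (head at position 5)
Step 6: δ(q0, □) = (q1, □, L)  ⊢  1011[q1]0□ (head at position 4)
Step 7: δ(q1, 0) = (q1, 0, L)  ⊢  101[q1]10□ (head at position 3)
Step 8: δ(q1, 1) = (q1, 1, L)  ⊢  10[q1]110□ (head at position 2)
Step 9: δ(q1, 1) = (q1, 1, L)  ⊢  1[q1]0110□ (head at position 1)
Step 10: δ(q1, 0) = (q1, 0, L)  ⊢  [q1]10110□ (head at position 0)
Step 11: δ(q1, 1) = (q1, 1, L)  ⊢  [q1]□10110□ (head at position -1)
Step 12: δ(q1, □) = (qA, □, R)  ⊢  □[qA]10110□ (head at position 0)
The machine is in qA, so it halts and accepts.

Final answer: Accept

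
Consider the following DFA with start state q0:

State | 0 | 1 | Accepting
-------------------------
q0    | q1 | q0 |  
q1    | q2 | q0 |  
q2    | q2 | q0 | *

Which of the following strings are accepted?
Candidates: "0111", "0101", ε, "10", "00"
"0111": q0 → q1 → q0 → q0 → q0; q0 is not accepting → rejected
"0101": q0 → q1 → q0 → q1 → q0; q0 is not accepting → rejected
ε: q0; q0 is not accepting → rejected
"10": q0 → q0 → q1; q1 is not accepting → rejected
"00": q0 → q1 → q2; q2 is accepting → accepted

Final answer: "00"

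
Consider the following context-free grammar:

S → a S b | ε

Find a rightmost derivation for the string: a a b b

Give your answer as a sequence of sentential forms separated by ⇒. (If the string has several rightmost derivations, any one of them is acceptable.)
Start with S.
Step 1: the rightmost non-terminal is S; apply S → a S b:  a S b
Step 2: the rightmost non-terminal is S; apply S → a S b:  a a S b b
Step 3: the rightmost non-terminal is S; apply S → ε:  a a b b

Final answer: S ⇒ a S b ⇒ a a S b b ⇒ a a b b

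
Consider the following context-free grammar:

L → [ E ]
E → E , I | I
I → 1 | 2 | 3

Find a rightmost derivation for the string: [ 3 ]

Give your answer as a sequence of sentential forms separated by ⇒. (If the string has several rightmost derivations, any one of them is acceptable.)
Start with L.
Step 1: the rightmost non-terminal is L; apply L → [ E ]:  [ E ]
Step 2: the rightmost non-terminal is E; apply E → I:  [ I ]
Step 3: the rightmost non-terminal is I; apply I → 3:  [ 3 ]

Final answer: L ⇒ [ E ] ⇒ [ I ] ⇒ [ 3 ]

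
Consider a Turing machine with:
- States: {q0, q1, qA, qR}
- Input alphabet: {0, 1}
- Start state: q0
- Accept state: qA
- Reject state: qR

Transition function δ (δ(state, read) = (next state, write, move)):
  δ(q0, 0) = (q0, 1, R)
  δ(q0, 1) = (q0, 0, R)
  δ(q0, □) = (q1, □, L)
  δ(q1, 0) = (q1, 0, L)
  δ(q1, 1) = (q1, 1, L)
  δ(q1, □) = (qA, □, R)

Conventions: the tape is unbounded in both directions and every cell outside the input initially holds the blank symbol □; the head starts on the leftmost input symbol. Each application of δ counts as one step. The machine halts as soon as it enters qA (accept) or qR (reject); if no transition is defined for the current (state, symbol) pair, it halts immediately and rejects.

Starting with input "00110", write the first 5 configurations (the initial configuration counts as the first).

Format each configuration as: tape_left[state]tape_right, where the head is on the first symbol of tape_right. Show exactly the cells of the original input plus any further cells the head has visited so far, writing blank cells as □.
Step 0: [q0]00110 (head at position 0)
Step 1: δ(q0, 0) = (q0, 1, R)  ⊢  1[q0]0110 (head at position 1)
Step 2: δ(q0, 0) = (q0, 1, R)  ⊢  11[q0]110 (head at position 2)
Step 3: δ(q0, 1) = (q0, 0, R)  ⊢  110[q0]10 (head at position 3)
Step 4: δ(q0, 1) = (q0, 0, R)  ⊢  1100[q0]0 (head at position 4)

Final answer: [q0]00110 ⊢ 1[q0]0110 ⊢ 11[q0]110 ⊢ 110[q0]10 ⊢ 1100[q0]0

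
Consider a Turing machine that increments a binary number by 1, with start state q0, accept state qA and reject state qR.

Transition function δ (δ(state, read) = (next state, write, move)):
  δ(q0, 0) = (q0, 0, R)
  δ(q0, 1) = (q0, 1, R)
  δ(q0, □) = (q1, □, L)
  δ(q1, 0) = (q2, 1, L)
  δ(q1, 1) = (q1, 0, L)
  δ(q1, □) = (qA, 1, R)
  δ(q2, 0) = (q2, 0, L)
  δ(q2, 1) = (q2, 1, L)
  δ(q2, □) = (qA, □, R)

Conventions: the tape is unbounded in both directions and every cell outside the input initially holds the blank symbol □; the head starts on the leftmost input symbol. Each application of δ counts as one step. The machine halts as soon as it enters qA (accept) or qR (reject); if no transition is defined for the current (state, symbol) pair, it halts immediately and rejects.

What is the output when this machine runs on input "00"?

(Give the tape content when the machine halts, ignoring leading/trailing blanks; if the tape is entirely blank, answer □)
Step 0: [q0]00 (head at position 0)
Step 1: δ(q0, 0) = (q0, 0, R)  ⊢  0[q0]0 (head at position 1)
Step 2: δ(q0, 0) = (q0, 0, R)  ⊢  00[q0]□ (head at position 2)
Step 3: δ(q0, □) = (q1, □, L)  ⊢  0[q1]0□ (head at position 1)
Step 4: δ(q1, 0) = (q2, 1, L)  ⊢  [q2]01□ (head at position 0)
Step 5: δ(q2, 0) = (q2, 0, L)  ⊢  [q2]□01□ (head at position -1)
Step 6: δ(q2, □) = (qA, □, R)  ⊢  □[qA]01□ (head at position 0)
The machine is in qA, so it halts and accepts.
Tape content when halted (ignoring surrounding blanks): 01

Final answer: Output: 01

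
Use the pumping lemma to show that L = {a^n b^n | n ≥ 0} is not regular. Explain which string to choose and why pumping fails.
Language: L = {a^n b^n | n ≥ 0} (equal numbers of a's followed by b's)
Step 1: Assume for contradiction that L is regular, with pumping length p.
Step 2: Choose s = a^p b^p. Then s ∈ L (it has p a's followed by p b's) and |s| ≥ p.
Step 3: Consider any decomposition s = xyz with |xy| ≤ p and |y| > 0. Since |xy| ≤ p and the first p symbols of s are all a's, y = a^k for some k with 1 ≤ k ≤ p.
Step 4: Pumping up (i = 2): xy²z = a^(p+k) b^p, which has more a's than b's, so xy²z ∉ L.
This contradicts the pumping lemma, so L is not regular.

Final answer: Choose s = a^p b^p. Since |xy| ≤ p, y = a^k with k ≥ 1. Then xy²z = a^(p+k) b^p ∉ L.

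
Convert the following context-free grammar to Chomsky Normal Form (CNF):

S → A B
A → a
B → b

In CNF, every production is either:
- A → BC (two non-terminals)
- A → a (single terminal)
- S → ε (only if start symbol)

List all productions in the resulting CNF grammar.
The grammar has no ε-productions or unit productions to eliminate.
S → A B is already in CNF (two non-terminals) – keep it.
A → a is already in CNF (single terminal) – keep it.
B → b is already in CNF (single terminal) – keep it.
Resulting CNF grammar (3 productions): A → a; B → b; S → A B

Final answer: A → a; B → b; S → A B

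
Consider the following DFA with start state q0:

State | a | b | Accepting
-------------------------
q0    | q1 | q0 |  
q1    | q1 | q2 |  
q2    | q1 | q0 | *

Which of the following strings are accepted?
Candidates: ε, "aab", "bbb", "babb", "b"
ε: q0; q0 is not accepting → rejected
"aab": q0 → q1 → q1 → q2; q2 is accepting → accepted
"bbb": q0 → q0 → q0 → q0; q0 is not accepting → rejected
"babb": q0 → q0 → q1 → q2 → q0; q0 is not accepting → rejected
"b": q0 → q0; q0 is not accepting → rejected

Final answer: "aab"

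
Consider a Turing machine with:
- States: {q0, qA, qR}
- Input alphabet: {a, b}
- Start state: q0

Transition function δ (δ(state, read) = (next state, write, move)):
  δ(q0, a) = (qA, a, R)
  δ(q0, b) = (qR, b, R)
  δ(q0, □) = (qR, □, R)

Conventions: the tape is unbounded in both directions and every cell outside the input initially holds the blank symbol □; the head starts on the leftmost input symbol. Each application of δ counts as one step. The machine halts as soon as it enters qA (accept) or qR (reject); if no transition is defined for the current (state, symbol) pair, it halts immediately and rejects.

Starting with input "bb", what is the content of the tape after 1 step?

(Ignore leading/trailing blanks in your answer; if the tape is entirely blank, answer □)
Step 0: [q0]bb (head at position 0)
Step 1: δ(q0, b) = (qR, b, R)  ⊢  b[qR]b (head at position 1)
Tape after 1 step (ignoring surrounding blanks): bb

Final answer: Tape: bb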